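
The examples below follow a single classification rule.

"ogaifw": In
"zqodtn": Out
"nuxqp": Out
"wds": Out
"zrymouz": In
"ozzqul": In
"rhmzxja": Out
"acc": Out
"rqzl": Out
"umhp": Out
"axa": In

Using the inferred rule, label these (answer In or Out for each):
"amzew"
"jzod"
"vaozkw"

In, Out, In

All 'In' examples share one property — has ≥ 2 vowels — and every 'Out' example lacks it.
"amzew": In (2 vowels). "jzod": Out (1 vowel). "vaozkw": In (2 vowels).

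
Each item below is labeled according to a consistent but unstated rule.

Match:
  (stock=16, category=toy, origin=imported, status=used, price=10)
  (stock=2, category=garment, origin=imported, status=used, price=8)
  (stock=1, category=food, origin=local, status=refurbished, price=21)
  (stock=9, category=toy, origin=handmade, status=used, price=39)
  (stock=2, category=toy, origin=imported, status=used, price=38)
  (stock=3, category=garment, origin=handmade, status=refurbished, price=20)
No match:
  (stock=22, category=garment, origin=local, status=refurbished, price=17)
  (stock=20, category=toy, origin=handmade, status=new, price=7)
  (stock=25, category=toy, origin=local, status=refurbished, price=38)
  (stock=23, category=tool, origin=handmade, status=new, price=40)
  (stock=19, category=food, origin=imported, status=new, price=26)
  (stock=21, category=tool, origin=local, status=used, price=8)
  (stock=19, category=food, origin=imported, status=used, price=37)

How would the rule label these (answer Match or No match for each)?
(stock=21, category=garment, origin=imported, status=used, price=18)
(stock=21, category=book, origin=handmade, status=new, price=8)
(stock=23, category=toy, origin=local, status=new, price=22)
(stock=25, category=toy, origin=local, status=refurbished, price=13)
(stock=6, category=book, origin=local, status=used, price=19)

No match, No match, No match, No match, Match

The simplest hypothesis consistent with all the labels is: stock ≤ 16.
(stock=21, category=garment, origin=imported, status=used, price=18): No match (stock = 21). (stock=21, category=book, origin=handmade, status=new, price=8): No match (stock = 21). (stock=23, category=toy, origin=local, status=new, price=22): No match (stock = 23). (stock=25, category=toy, origin=local, status=refurbished, price=13): No match (stock = 25). (stock=6, category=book, origin=local, status=used, price=19): Match (stock = 6).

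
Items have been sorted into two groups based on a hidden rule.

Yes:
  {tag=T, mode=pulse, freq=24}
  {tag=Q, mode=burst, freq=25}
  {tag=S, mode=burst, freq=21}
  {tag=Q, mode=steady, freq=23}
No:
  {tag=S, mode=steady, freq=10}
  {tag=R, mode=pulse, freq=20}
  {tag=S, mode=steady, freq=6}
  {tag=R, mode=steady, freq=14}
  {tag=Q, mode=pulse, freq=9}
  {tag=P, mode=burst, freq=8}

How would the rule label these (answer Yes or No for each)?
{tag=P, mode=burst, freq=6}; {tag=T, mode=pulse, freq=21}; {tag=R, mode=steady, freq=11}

No, Yes, No

The pattern is that an item is 'Yes' exactly when: freq ≥ 21.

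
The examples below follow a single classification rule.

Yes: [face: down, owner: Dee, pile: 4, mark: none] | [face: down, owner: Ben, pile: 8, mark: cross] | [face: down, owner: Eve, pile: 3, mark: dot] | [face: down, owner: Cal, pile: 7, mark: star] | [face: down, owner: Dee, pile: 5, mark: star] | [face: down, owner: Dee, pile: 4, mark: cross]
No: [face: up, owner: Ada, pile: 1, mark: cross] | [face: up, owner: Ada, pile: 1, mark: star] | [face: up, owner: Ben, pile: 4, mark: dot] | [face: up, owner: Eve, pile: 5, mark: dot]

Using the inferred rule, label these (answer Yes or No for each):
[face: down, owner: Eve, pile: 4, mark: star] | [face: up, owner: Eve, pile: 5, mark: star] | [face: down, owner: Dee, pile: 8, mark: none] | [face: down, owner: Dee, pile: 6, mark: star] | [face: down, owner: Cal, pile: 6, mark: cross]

Yes, No, Yes, Yes, Yes

A rule that fits every label: face is down — true of each 'Yes' example, false of each 'No' one.
[face: down, owner: Eve, pile: 4, mark: star] — face is down, hence Yes. [face: up, owner: Eve, pile: 5, mark: star] — face is up, hence No. [face: down, owner: Dee, pile: 8, mark: none] — face is down, hence Yes. [face: down, owner: Dee, pile: 6, mark: star] — face is down, hence Yes. [face: down, owner: Cal, pile: 6, mark: cross] — face is down, hence Yes.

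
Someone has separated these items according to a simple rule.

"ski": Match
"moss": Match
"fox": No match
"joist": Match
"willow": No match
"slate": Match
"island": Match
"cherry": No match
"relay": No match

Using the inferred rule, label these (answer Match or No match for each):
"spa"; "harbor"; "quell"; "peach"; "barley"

A rule that fits every label: contains 's' — true of each 'Match' example, false of each 'No match' one.
"spa" → has 's' → Match.
"harbor" → no 's' → No match.
"quell" → no 's' → No match.
"peach" → no 's' → No match.
"barley" → no 's' → No match.

Match, No match, No match, No match, No match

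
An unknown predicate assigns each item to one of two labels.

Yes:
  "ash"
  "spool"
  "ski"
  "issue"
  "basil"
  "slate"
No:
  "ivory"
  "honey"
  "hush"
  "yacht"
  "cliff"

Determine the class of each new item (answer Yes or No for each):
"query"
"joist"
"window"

'Yes' ⟺ odd length AND contains 's'.

No, Yes, No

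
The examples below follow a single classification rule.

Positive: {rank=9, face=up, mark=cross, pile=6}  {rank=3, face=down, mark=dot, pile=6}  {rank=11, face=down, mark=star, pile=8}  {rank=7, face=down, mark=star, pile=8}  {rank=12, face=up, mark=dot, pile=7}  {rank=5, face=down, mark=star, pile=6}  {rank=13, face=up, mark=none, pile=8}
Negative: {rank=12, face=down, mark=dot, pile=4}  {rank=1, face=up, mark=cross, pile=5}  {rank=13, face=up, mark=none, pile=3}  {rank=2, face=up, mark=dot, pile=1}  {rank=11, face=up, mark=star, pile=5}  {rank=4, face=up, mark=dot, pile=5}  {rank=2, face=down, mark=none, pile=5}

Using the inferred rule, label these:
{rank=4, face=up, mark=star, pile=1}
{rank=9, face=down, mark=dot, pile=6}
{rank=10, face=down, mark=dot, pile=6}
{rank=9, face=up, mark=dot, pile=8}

Negative, Positive, Positive, Positive

The simplest hypothesis consistent with all the labels is: pile ≥ 6.
{rank=4, face=up, mark=star, pile=1} — pile = 1, hence Negative.
{rank=9, face=down, mark=dot, pile=6} — pile = 6, hence Positive.
{rank=10, face=down, mark=dot, pile=6} — pile = 6, hence Positive.
{rank=9, face=up, mark=dot, pile=8} — pile = 8, hence Positive.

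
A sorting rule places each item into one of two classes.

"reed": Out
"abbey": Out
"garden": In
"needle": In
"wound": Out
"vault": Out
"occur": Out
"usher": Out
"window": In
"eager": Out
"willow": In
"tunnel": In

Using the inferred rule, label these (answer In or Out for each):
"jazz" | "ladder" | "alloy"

Out, In, Out

The common property of the 'In' items is: length 6. No 'Out' item has it.
"jazz" — length 4, hence Out.
"ladder" — length 6, hence In.
"alloy" — length 5, hence Out.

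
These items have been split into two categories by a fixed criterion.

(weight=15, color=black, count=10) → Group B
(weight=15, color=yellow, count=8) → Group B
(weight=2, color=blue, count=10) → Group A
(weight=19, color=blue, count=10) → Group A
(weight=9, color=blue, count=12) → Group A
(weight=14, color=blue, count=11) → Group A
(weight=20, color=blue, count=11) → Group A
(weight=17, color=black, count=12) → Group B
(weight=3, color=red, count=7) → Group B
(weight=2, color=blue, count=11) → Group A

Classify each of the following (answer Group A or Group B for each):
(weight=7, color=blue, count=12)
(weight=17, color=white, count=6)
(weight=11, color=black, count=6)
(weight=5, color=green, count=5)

Checking candidate rules against both groups, what survives is: color is blue.
(weight=7, color=blue, count=12) → color is blue → Group A. (weight=17, color=white, count=6) → color is white → Group B. (weight=11, color=black, count=6) → color is black → Group B. (weight=5, color=green, count=5) → color is green → Group B.

Group A, Group B, Group B, Group B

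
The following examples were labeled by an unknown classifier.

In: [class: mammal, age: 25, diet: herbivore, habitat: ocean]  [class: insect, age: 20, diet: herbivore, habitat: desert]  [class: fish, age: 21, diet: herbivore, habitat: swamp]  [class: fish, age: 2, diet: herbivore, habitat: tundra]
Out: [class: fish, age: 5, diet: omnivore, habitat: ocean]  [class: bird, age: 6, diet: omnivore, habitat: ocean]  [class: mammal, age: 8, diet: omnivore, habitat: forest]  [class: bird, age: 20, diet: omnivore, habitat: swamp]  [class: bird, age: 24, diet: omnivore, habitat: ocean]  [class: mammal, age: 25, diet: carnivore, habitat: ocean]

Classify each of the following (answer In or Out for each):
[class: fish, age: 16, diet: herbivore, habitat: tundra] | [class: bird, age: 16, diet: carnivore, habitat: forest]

In, Out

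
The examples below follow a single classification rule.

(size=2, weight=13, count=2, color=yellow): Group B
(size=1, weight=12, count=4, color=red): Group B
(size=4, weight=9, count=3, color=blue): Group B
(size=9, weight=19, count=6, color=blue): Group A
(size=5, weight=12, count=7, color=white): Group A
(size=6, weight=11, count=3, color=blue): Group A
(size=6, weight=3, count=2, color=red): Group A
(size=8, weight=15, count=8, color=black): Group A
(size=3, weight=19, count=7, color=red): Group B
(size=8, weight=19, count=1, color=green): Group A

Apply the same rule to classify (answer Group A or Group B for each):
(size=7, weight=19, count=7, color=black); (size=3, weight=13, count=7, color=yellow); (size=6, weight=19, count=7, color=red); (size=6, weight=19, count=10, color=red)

Group A, Group B, Group A, Group A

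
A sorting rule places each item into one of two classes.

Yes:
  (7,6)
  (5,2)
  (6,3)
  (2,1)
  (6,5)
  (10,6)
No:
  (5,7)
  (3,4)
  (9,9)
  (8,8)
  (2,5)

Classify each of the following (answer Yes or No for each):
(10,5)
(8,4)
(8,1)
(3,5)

Yes, Yes, Yes, No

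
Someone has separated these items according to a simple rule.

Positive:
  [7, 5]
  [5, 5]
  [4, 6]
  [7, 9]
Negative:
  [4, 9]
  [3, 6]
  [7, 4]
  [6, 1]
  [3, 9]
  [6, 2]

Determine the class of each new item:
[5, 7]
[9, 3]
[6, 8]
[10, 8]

The simplest hypothesis consistent with all the labels is: |first − second| ≤ 2.
[5, 7]: Positive (|5−7| = 2). [9, 3]: Negative (|9−3| = 6). [6, 8]: Positive (|6−8| = 2). [10, 8]: Positive (|10−8| = 2).

Positive, Negative, Positive, Positive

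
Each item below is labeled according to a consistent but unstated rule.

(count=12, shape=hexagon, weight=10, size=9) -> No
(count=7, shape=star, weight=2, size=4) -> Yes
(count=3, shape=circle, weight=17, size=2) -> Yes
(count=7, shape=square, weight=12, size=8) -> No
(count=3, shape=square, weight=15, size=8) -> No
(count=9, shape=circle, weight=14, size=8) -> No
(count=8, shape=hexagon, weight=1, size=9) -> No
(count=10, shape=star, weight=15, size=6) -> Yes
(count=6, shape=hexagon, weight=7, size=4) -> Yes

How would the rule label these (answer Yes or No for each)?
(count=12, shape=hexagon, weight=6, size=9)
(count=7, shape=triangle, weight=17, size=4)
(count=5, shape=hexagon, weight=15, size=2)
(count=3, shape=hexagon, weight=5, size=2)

No, Yes, Yes, Yes

The pattern is that an item is 'Yes' exactly when: size ≤ 6.
(count=12, shape=hexagon, weight=6, size=9) → size = 9 → No.
(count=7, shape=triangle, weight=17, size=4) → size = 4 → Yes.
(count=5, shape=hexagon, weight=15, size=2) → size = 2 → Yes.
(count=3, shape=hexagon, weight=5, size=2) → size = 2 → Yes.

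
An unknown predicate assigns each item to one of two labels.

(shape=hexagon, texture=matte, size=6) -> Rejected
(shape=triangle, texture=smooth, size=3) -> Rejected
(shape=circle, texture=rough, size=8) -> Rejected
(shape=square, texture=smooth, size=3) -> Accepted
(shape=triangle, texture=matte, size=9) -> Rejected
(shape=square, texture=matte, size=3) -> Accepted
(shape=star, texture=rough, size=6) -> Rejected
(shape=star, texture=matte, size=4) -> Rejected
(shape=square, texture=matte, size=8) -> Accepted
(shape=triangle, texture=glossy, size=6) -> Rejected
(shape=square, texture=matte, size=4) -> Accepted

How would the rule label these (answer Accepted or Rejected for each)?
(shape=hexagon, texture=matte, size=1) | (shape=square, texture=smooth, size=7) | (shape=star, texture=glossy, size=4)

Looking at the examples, the only property every 'Accepted' case has and every 'Rejected' case lacks is: shape is square.
Rejected: (shape=hexagon, texture=matte, size=1), since shape is hexagon. Accepted: (shape=square, texture=smooth, size=7), since shape is square. Rejected: (shape=star, texture=glossy, size=4), since shape is star.

Rejected, Accepted, Rejected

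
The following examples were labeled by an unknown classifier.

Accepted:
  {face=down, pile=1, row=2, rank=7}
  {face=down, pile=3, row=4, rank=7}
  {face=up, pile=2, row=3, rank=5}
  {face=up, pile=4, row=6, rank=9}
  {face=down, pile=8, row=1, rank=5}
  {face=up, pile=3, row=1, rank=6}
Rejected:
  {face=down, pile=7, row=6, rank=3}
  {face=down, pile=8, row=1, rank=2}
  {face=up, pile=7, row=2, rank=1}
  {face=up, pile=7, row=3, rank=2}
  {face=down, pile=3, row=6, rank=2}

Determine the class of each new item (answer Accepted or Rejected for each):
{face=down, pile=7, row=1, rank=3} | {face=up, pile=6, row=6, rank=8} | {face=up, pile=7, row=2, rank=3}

Every 'Accepted' example satisfies: rank ≥ 5. None of the 'Rejected' examples do.

Rejected, Accepted, Rejected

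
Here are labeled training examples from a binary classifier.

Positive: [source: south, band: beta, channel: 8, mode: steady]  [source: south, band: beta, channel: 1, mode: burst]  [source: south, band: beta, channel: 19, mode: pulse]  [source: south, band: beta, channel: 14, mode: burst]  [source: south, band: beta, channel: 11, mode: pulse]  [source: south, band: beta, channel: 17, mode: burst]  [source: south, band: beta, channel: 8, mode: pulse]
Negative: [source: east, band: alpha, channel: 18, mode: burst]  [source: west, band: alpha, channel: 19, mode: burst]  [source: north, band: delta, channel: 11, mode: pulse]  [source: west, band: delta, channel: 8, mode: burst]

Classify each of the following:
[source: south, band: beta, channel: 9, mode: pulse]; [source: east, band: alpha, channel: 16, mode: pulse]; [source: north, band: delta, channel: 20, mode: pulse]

Positive, Negative, Negative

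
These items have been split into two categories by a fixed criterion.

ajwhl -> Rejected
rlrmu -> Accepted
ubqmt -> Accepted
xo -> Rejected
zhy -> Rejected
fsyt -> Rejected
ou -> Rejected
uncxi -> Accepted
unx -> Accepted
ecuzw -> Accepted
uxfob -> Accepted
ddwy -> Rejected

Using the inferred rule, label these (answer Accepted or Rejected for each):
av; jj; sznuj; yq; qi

Rejected, Rejected, Accepted, Rejected, Rejected

The simplest hypothesis consistent with all the labels is: odd length AND contains 'u'.
av: length 2, no 'u' — does not satisfy this, so Rejected. jj: length 2, no 'u' — does not satisfy this, so Rejected. sznuj: length 5, has 'u' — qualifies, so Accepted. yq: length 2, no 'u' — does not satisfy this, so Rejected. qi: length 2, no 'u' — does not satisfy this, so Rejected.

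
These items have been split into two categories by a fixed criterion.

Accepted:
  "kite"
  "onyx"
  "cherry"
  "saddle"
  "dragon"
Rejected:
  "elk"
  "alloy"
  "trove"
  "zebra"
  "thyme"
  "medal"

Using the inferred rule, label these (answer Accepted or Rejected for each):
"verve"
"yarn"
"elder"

Rejected, Accepted, Rejected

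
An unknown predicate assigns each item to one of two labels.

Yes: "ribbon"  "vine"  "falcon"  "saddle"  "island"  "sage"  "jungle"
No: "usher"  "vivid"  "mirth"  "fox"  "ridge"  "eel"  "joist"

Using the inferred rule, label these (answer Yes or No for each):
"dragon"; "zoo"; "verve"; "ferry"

'Yes' ⟺ even length.
"dragon": length 6 — passes, so Yes. "zoo": length 3 — does not fit, so No. "verve": length 5 — does not fit, so No. "ferry": length 5 — does not fit, so No.

Yes, No, No, No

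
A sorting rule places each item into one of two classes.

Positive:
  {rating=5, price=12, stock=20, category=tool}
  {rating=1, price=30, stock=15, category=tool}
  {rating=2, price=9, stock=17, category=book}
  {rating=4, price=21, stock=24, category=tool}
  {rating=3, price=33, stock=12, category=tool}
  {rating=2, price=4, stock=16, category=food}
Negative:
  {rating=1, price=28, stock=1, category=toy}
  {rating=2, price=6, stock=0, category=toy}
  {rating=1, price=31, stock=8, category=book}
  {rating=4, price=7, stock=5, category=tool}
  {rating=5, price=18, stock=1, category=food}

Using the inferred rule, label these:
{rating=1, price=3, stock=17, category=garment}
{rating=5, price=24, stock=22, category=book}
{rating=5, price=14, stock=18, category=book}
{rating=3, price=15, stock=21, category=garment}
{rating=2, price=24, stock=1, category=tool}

Positive, Positive, Positive, Positive, Negative

The simplest hypothesis consistent with all the labels is: stock ≥ 12.
{rating=1, price=3, stock=17, category=garment}: Positive (stock = 17). {rating=5, price=24, stock=22, category=book}: Positive (stock = 22). {rating=5, price=14, stock=18, category=book}: Positive (stock = 18). {rating=3, price=15, stock=21, category=garment}: Positive (stock = 21). {rating=2, price=24, stock=1, category=tool}: Negative (stock = 1).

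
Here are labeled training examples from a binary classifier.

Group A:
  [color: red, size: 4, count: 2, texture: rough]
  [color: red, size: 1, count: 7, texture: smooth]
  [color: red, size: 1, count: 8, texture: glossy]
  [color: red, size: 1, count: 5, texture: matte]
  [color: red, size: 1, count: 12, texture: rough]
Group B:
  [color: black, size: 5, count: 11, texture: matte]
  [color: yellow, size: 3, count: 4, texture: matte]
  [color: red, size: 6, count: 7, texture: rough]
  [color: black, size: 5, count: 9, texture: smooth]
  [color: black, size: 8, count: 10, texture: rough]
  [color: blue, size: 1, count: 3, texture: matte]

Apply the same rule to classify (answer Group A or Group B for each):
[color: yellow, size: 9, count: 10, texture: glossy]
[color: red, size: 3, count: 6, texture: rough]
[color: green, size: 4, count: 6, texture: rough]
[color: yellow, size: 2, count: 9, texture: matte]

Group B, Group A, Group B, Group B

The common property of the 'Group A' items is: color is red AND size ≤ 4. No 'Group B' item has it.
Group B: [color: yellow, size: 9, count: 10, texture: glossy], since color is yellow, size = 9. Group A: [color: red, size: 3, count: 6, texture: rough], since color is red, size = 3. Group B: [color: green, size: 4, count: 6, texture: rough], since color is green, size = 4. Group B: [color: yellow, size: 2, count: 9, texture: matte], since color is yellow, size = 2.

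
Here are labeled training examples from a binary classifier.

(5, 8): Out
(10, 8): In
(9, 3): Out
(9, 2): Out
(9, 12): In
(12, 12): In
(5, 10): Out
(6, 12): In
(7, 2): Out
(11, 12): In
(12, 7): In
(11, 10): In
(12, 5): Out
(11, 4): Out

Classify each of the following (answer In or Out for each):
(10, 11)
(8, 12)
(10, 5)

The classifier is using: sum ≥ 18.
(10, 11) — 10+11 = 21, hence In. (8, 12) — 8+12 = 20, hence In. (10, 5) — 10+5 = 15, hence Out.

In, In, Out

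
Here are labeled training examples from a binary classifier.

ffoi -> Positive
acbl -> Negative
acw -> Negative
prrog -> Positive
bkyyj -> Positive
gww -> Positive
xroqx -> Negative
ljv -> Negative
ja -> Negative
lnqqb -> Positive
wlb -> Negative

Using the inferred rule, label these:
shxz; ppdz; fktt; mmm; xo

Negative, Positive, Positive, Positive, Negative

The distinguishing property — has a double letter — holds for all the 'Positive' cases and none of the 'Negative' cases.
shxz: Negative (no doubled letter).
ppdz: Positive ('pp' doubled).
fktt: Positive ('tt' doubled).
mmm: Positive ('mm' doubled).
xo: Negative (no doubled letter).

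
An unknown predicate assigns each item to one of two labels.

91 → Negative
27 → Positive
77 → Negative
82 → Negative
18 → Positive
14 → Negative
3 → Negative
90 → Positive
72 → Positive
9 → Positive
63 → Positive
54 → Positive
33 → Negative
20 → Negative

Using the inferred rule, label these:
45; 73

The classifier is using: multiple of 9.
45: 45 = 9·5 — checks out, so Positive.
73: 73 = 9·8 + 1 — does not satisfy this, so Negative.

Positive, Negative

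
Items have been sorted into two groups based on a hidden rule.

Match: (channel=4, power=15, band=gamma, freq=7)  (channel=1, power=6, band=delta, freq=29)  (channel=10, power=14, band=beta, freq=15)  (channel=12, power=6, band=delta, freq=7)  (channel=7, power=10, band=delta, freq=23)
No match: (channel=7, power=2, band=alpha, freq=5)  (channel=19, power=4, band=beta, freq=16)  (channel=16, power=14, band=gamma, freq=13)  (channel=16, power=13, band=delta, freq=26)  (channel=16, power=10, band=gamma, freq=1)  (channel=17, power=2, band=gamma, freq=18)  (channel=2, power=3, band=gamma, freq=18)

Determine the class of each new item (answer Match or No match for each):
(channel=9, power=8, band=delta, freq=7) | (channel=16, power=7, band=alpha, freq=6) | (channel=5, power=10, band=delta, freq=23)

Match, No match, Match

Rule: power ≥ 4 AND channel ≤ 12. This holds for each 'Match' example and fails for each 'No match' one.
(channel=9, power=8, band=delta, freq=7): Match (power = 8, channel = 9).
(channel=16, power=7, band=alpha, freq=6): No match (power = 7, channel = 16).
(channel=5, power=10, band=delta, freq=23): Match (power = 10, channel = 5).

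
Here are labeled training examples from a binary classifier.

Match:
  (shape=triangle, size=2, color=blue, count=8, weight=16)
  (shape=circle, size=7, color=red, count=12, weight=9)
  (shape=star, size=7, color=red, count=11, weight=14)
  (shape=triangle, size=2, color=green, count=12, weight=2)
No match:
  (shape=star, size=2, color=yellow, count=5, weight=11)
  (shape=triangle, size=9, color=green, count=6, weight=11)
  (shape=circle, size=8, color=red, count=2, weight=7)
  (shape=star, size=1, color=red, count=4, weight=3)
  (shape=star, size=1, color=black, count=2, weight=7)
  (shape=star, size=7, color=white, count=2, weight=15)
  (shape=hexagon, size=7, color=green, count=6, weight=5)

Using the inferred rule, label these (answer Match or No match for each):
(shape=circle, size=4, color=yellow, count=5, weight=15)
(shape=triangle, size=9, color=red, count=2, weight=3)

Every 'Match' example satisfies: count ≥ 8. None of the 'No match' examples do.
(shape=circle, size=4, color=yellow, count=5, weight=15) — count = 5, hence No match. (shape=triangle, size=9, color=red, count=2, weight=3) — count = 2, hence No match.

No match, No match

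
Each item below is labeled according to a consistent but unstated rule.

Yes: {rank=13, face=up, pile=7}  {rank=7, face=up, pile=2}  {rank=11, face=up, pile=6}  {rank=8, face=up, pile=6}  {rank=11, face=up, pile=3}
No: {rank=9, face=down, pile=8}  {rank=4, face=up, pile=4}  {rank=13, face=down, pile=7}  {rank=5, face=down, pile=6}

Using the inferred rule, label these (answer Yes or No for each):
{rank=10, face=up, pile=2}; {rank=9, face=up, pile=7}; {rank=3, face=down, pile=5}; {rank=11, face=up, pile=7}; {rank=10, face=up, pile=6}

The common property of the 'Yes' items is: face is up AND rank ≥ 5. No 'No' item has it.
{rank=10, face=up, pile=2}: face is up, rank = 10 — qualifies, so Yes. {rank=9, face=up, pile=7}: face is up, rank = 9 — qualifies, so Yes. {rank=3, face=down, pile=5}: face is down, rank = 3 — doesn't qualify, so No. {rank=11, face=up, pile=7}: face is up, rank = 11 — qualifies, so Yes. {rank=10, face=up, pile=6}: face is up, rank = 10 — qualifies, so Yes.

Yes, Yes, No, Yes, Yes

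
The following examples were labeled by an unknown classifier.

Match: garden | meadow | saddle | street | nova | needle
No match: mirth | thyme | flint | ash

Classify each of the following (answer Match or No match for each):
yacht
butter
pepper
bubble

No match, Match, Match, Match

One predicate separates the groups cleanly: even length.
yacht: length 5, does not satisfy this → No match. butter: length 6, satisfies this → Match. pepper: length 6, satisfies this → Match. bubble: length 6, satisfies this → Match.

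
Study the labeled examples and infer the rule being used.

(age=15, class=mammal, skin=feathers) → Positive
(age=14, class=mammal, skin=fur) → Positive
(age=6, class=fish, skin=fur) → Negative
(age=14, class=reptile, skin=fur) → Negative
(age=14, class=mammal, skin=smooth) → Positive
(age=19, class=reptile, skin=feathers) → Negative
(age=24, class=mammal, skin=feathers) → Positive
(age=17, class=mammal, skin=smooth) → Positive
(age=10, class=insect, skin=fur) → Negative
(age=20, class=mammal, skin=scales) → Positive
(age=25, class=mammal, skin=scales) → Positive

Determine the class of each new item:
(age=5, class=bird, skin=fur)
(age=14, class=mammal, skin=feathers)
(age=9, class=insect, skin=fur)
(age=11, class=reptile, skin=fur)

Negative, Positive, Negative, Negative

Every 'Positive' example satisfies: class is mammal. None of the 'Negative' examples do.
(age=5, class=bird, skin=fur): class is bird — fails the rule, so Negative.
(age=14, class=mammal, skin=feathers): class is mammal — matches, so Positive.
(age=9, class=insect, skin=fur): class is insect — fails the rule, so Negative.
(age=11, class=reptile, skin=fur): class is reptile — fails the rule, so Negative.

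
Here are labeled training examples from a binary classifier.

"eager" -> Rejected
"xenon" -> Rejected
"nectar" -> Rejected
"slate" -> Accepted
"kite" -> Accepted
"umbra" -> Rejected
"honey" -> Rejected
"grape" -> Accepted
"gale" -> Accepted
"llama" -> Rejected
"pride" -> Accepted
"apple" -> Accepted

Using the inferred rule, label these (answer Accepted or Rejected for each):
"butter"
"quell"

Rejected, Rejected

The rule appears to be: ends with 'e'.
"butter": Rejected (ends with 'r'). "quell": Rejected (ends with 'l').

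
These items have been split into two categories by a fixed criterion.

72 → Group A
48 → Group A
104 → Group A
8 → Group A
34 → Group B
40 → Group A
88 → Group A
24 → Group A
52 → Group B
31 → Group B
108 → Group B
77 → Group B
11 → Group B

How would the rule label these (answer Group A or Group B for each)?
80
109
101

Group A, Group B, Group B

Comparing the two groups points to one rule — multiple of 8.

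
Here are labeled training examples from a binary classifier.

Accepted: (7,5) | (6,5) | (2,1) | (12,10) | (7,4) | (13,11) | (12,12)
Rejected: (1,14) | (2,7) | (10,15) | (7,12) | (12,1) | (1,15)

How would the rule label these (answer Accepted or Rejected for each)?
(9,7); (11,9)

Accepted, Accepted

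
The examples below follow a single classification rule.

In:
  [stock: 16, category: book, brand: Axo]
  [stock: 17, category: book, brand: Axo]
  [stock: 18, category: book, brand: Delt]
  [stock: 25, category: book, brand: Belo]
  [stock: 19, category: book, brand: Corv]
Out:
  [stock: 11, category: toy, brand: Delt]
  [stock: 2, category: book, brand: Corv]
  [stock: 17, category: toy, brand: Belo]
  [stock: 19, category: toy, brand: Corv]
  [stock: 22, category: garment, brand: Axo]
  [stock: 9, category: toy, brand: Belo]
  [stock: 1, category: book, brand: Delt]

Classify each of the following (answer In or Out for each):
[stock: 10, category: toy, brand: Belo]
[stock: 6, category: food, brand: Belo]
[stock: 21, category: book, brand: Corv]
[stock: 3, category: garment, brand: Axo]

The classifier is using: category is book AND stock ≥ 9.

Out, Out, In, Out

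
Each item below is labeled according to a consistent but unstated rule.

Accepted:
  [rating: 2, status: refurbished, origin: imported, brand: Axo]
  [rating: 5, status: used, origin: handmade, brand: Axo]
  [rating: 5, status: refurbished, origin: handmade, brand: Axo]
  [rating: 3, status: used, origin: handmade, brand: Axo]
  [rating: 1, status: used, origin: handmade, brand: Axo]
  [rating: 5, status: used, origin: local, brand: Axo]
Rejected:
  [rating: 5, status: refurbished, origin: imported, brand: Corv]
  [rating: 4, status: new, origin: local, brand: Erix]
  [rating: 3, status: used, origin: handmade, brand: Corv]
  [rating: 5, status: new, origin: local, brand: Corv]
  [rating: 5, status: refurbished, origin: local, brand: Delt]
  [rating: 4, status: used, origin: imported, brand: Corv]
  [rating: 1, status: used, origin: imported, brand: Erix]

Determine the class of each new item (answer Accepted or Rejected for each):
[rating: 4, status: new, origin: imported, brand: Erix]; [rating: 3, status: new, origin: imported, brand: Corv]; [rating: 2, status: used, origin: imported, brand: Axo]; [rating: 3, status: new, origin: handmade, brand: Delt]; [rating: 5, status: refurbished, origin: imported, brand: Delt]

Rejected, Rejected, Accepted, Rejected, Rejected

Rule: brand is Axo. This holds for each 'Accepted' example and fails for each 'Rejected' one.
[rating: 4, status: new, origin: imported, brand: Erix] → brand is Erix → Rejected. [rating: 3, status: new, origin: imported, brand: Corv] → brand is Corv → Rejected. [rating: 2, status: used, origin: imported, brand: Axo] → brand is Axo → Accepted. [rating: 3, status: new, origin: handmade, brand: Delt] → brand is Delt → Rejected. [rating: 5, status: refurbished, origin: imported, brand: Delt] → brand is Delt → Rejected.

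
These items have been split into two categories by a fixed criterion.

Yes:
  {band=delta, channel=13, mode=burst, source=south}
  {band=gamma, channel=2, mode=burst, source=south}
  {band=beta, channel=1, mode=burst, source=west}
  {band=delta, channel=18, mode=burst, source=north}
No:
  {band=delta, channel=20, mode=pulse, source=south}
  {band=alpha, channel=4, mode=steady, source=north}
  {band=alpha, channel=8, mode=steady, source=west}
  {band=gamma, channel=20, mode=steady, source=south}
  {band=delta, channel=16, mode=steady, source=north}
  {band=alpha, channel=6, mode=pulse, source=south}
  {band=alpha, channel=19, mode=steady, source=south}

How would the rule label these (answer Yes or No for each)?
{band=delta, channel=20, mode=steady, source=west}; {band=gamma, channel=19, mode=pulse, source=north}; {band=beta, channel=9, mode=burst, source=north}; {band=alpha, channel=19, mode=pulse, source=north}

No, No, Yes, No

One predicate separates the groups cleanly: mode is burst.
{band=delta, channel=20, mode=steady, source=west} — mode is steady, hence No.
{band=gamma, channel=19, mode=pulse, source=north} — mode is pulse, hence No.
{band=beta, channel=9, mode=burst, source=north} — mode is burst, hence Yes.
{band=alpha, channel=19, mode=pulse, source=north} — mode is pulse, hence No.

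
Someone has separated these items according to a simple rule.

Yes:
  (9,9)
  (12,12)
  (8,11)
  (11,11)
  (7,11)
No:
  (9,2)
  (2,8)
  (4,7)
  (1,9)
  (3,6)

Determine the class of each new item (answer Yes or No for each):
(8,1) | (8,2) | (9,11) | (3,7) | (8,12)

No, No, Yes, No, Yes

The pattern is that an item is 'Yes' exactly when: sum ≥ 18.
No: (8,1), since 8+1 = 9. No: (8,2), since 8+2 = 10. Yes: (9,11), since 9+11 = 20. No: (3,7), since 3+7 = 10. Yes: (8,12), since 8+12 = 20.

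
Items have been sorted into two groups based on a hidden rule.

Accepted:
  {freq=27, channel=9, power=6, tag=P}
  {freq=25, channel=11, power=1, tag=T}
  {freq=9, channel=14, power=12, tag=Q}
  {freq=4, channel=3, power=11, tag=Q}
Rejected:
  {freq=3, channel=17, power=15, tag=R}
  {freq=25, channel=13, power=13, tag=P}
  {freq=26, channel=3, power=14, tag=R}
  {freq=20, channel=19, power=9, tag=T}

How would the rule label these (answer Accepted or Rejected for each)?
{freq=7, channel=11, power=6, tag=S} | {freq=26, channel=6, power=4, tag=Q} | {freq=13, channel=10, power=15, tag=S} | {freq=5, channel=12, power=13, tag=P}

Accepted, Accepted, Rejected, Rejected

The classifier is using: tag is Q OR power ≤ 6.
{freq=7, channel=11, power=6, tag=S}: Accepted (tag is S, power = 6).
{freq=26, channel=6, power=4, tag=Q}: Accepted (tag is Q, power = 4).
{freq=13, channel=10, power=15, tag=S}: Rejected (tag is S, power = 15).
{freq=5, channel=12, power=13, tag=P}: Rejected (tag is P, power = 13).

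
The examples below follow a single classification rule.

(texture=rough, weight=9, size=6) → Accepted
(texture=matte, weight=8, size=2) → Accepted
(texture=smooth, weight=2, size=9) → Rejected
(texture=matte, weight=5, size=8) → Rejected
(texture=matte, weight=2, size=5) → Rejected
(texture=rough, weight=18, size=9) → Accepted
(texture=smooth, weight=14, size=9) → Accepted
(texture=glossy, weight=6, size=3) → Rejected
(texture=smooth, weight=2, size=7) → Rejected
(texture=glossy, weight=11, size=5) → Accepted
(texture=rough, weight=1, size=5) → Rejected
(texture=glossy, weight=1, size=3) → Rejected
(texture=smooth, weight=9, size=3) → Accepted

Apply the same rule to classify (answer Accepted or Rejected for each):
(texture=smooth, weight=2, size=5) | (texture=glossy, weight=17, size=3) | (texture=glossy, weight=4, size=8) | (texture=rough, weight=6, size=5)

Rejected, Accepted, Rejected, Rejected

Every 'Accepted' example satisfies: weight ≥ 8. None of the 'Rejected' examples do.
Rejected: (texture=smooth, weight=2, size=5), since weight = 2. Accepted: (texture=glossy, weight=17, size=3), since weight = 17. Rejected: (texture=glossy, weight=4, size=8), since weight = 4. Rejected: (texture=rough, weight=6, size=5), since weight = 6.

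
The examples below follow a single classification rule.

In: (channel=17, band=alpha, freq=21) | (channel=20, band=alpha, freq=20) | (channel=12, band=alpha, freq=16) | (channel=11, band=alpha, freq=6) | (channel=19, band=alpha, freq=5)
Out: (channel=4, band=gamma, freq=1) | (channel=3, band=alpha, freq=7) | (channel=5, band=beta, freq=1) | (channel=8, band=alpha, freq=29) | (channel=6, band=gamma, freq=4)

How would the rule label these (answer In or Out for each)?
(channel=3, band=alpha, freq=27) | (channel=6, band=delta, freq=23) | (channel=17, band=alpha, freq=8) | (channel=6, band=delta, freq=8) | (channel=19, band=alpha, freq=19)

The pattern is that an item is 'In' exactly when: channel ≥ 11.
(channel=3, band=alpha, freq=27): Out (channel = 3). (channel=6, band=delta, freq=23): Out (channel = 6). (channel=17, band=alpha, freq=8): In (channel = 17). (channel=6, band=delta, freq=8): Out (channel = 6). (channel=19, band=alpha, freq=19): In (channel = 19).

Out, Out, In, Out, In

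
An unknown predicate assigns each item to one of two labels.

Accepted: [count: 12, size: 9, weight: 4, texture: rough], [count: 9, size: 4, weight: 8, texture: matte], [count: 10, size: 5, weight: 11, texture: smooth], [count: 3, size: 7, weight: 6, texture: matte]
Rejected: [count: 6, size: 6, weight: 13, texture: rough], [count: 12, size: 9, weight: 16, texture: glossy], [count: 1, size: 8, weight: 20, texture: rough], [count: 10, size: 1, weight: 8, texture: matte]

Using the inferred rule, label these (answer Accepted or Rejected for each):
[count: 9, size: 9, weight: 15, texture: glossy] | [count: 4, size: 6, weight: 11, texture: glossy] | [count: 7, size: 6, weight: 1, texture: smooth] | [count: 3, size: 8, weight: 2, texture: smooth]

Rejected, Accepted, Accepted, Accepted

The simplest hypothesis consistent with all the labels is: size ≥ 4 AND weight ≤ 11.
[count: 9, size: 9, weight: 15, texture: glossy] — size = 9, weight = 15, hence Rejected.
[count: 4, size: 6, weight: 11, texture: glossy] — size = 6, weight = 11, hence Accepted.
[count: 7, size: 6, weight: 1, texture: smooth] — size = 6, weight = 1, hence Accepted.
[count: 3, size: 8, weight: 2, texture: smooth] — size = 8, weight = 2, hence Accepted.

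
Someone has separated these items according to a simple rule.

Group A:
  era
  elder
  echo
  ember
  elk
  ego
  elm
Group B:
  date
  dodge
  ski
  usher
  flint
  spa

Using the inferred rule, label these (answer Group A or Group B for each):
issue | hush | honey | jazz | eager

Group B, Group B, Group B, Group B, Group A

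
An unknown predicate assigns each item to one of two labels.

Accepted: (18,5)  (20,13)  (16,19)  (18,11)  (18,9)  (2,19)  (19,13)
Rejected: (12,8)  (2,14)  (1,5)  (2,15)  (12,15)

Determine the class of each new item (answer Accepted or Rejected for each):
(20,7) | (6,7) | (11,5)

Every 'Accepted' example satisfies: max ≥ 16. None of the 'Rejected' examples do.
Accepted: (20,7), since max 20. Rejected: (6,7), since max 7. Rejected: (11,5), since max 11.

Accepted, Rejected, Rejected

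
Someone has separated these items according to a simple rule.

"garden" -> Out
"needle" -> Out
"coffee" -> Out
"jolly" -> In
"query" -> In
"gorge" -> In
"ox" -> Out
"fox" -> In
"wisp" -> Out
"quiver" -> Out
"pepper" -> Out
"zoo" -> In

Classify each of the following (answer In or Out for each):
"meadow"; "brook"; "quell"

Out, In, In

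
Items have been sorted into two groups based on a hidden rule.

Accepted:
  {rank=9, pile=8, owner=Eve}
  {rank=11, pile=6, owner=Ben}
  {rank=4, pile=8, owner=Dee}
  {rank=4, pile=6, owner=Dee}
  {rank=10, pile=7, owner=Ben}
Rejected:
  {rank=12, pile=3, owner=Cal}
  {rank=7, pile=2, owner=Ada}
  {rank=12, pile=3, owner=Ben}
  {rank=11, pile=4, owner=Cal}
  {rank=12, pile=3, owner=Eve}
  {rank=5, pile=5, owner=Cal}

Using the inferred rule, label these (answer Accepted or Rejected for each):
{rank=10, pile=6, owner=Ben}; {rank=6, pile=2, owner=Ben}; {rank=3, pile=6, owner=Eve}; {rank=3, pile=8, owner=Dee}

Rule: pile ≥ 6. This holds for each 'Accepted' example and fails for each 'Rejected' one.
{rank=10, pile=6, owner=Ben}: pile = 6 — matches, so Accepted.
{rank=6, pile=2, owner=Ben}: pile = 2 — doesn't qualify, so Rejected.
{rank=3, pile=6, owner=Eve}: pile = 6 — matches, so Accepted.
{rank=3, pile=8, owner=Dee}: pile = 8 — matches, so Accepted.

Accepted, Rejected, Accepted, Accepted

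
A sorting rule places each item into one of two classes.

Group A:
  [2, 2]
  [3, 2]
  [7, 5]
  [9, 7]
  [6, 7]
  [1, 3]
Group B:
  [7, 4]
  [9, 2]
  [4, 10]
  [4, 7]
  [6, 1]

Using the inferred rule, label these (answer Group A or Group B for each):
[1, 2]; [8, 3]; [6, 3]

Group A, Group B, Group B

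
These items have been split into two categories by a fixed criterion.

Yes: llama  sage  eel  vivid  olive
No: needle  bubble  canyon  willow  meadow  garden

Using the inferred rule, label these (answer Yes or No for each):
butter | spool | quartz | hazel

No, Yes, No, Yes

The common property of the 'Yes' items is: length ≤ 5. No 'No' item has it.
butter → length 6 → No.
spool → length 5 → Yes.
quartz → length 6 → No.
hazel → length 5 → Yes.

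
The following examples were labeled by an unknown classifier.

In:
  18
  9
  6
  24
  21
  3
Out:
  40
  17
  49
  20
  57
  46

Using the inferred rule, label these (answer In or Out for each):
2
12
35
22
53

Out, In, Out, Out, Out

The distinguishing property — multiple of 3 AND at most 24 — holds for all the 'In' cases and none of the 'Out' cases.
2: 2 = 3·0 + 2, 2 ≤ 24 — does not pass, so Out. 12: 12 = 3·4, 12 ≤ 24 — qualifies, so In. 35: 35 = 3·11 + 2, 35 > 24 — does not pass, so Out. 22: 22 = 3·7 + 1, 22 ≤ 24 — does not pass, so Out. 53: 53 = 3·17 + 2, 53 > 24 — does not pass, so Out.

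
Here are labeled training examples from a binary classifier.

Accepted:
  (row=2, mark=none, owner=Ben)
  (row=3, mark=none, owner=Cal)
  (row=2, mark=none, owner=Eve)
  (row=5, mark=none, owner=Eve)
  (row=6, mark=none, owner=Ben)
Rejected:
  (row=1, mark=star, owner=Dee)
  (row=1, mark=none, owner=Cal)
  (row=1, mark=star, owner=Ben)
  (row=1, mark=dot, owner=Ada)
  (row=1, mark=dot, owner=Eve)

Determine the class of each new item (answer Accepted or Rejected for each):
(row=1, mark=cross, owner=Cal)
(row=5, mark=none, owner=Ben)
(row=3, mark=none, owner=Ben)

Rejected, Accepted, Accepted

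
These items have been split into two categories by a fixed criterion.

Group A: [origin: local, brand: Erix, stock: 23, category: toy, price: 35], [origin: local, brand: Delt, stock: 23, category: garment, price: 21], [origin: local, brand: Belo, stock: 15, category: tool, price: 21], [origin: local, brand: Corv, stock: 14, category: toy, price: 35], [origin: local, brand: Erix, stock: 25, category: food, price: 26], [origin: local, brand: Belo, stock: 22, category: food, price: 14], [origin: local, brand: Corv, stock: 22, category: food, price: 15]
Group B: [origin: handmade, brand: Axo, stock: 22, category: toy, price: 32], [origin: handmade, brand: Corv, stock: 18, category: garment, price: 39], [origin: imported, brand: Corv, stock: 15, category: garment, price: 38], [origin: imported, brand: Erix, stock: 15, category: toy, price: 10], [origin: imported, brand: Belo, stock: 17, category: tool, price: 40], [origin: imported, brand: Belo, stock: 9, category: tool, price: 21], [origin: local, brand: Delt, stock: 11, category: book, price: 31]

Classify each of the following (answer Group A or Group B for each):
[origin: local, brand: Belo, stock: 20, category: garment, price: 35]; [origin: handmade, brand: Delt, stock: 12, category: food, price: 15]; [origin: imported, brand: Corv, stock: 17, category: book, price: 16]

A rule that fits every label: origin is local AND stock ≥ 14 — true of each 'Group A' example, false of each 'Group B' one.
[origin: local, brand: Belo, stock: 20, category: garment, price: 35]: origin is local, stock = 20, passes → Group A. [origin: handmade, brand: Delt, stock: 12, category: food, price: 15]: origin is handmade, stock = 12, does not satisfy this → Group B. [origin: imported, brand: Corv, stock: 17, category: book, price: 16]: origin is imported, stock = 17, does not satisfy this → Group B.

Group A, Group B, Group B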